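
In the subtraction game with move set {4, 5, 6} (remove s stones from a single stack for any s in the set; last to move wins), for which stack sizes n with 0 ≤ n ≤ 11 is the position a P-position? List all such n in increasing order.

0, 1, 2, 3, 10, 11

Build the Grundy sequence with g(k) = mex{g(k−s) : s ∈ {4, 5, 6}, s ≤ k}:
k:     0  1  2  3  4  5  6  7  8  9 10 11
g(k):  0  0  0  0  1  1  1  1  2  2  0  0
The P-positions (g = 0) in 0..11 are 0, 1, 2, 3, 10, 11.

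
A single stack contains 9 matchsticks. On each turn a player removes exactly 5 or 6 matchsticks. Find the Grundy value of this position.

Grundy values for subtraction set {5, 6}:
g(0) = mex{} = 0
g(1) = mex{} = 0
g(2) = mex{} = 0
g(3) = mex{} = 0
g(4) = mex{} = 0
g(5) = mex{0} = 1
g(6) = mex{0} = 1
g(7) = mex{0} = 1
g(8) = mex{0} = 1
g(9) = mex{0} = 1
So g(9) = 1.

1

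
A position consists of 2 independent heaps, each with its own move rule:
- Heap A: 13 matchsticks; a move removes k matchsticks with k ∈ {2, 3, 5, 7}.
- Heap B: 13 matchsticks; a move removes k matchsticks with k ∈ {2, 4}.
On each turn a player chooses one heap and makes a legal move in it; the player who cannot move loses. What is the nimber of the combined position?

2

Grundy values for heap A (subtraction set {2, 3, 5, 7}):
k:     0  1  2  3  4  5  6  7  8  9 10 11 12 13
g(k):  0  0  1  1  2  2  3  3  4  0  0  1  1  2
So g(13) = 2.
Build the Grundy sequence for heap B with g(k) = mex{g(k−s) : s ∈ {2, 4}, s ≤ k}:
k:     0  1  2  3  4  5  6  7  8  9 10 11 12 13
g(k):  0  0  1  1  2  2  0  0  1  1  2  2  0  0
So g(13) = 0.
By the Sprague-Grundy theorem, the Grundy value of a sum of independent games is the XOR of the component values.
Combined value = 2 ⊕ 0 = 2.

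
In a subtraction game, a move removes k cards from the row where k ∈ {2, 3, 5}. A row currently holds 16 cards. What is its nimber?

Build the Grundy sequence with g(k) = mex{g(k−s) : s ∈ {2, 3, 5}, s ≤ k}:
k:     0  1  2  3  4  5  6  7  8  9 10 11 12 13 14 15 16
g(k):  0  0  1  1  2  2  3  0  0  1  1  2  2  3  0  0  1
So g(16) = 1.

1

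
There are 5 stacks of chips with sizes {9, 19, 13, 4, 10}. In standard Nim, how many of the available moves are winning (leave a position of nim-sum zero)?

1

Nim-sum: 9 ^ 19 ^ 13 ^ 4 ^ 10 = 25.
The overall nim-sum is X = 25. A stack of size p has a winning move iff p XOR X < p (reduce it to p XOR X).
  9: 9 XOR 25 = 16 ≥ 9 — no move.
  19: 19 XOR 25 = 10 < 19 — winning move (to 10).
  13: 13 XOR 25 = 20 ≥ 13 — no move.
  4: 4 XOR 25 = 29 ≥ 4 — no move.
  10: 10 XOR 25 = 19 ≥ 10 — no move.
That gives 1 winning move.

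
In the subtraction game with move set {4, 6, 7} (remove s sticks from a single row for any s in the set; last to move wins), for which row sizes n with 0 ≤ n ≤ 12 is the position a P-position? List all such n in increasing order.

Compute g(0), g(1), … for moves {4, 6, 7}:
k:     0  1  2  3  4  5  6  7  8  9 10 11 12
g(k):  0  0  0  0  1  1  1  1  2  2  2  0  0
The P-positions (g = 0) in 0..12 are 0, 1, 2, 3, 11, 12.

0, 1, 2, 3, 11, 12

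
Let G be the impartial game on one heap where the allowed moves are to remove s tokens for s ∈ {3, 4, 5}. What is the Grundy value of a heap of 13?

1

Compute g(0), g(1), … for moves {3, 4, 5}:
g(0) = mex{} = 0
g(1) = mex{} = 0
g(2) = mex{} = 0
g(3) = mex{0} = 1
g(4) = mex{0} = 1
g(5) = mex{0} = 1
g(6) = mex{0,1} = 2
g(7) = mex{0,1} = 2
g(8) = mex{1} = 0
g(9) = mex{1,2} = 0
g(10) = mex{1,2} = 0
g(11) = mex{0,2} = 1
g(12) = mex{0,2} = 1
g(13) = mex{0} = 1
So g(13) = 1.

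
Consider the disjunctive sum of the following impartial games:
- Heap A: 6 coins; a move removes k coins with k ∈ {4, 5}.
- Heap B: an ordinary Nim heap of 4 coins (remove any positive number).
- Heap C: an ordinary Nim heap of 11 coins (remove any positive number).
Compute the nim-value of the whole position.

14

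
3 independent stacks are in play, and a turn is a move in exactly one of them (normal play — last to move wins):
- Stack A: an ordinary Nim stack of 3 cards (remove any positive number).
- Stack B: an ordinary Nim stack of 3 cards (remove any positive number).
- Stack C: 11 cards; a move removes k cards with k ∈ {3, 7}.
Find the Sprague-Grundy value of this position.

0

Stack A is a plain Nim stack of size 3, so its Grundy value is 3.
Stack B is a plain Nim stack of size 3, so its Grundy value is 3.
Grundy values for stack C (subtraction set {3, 7}):
k:     0  1  2  3  4  5  6  7  8  9 10 11
g(k):  0  0  0  1  1  1  0  2  2  1  0  0
So g(11) = 0.
The value of a disjunctive sum is the nim-sum of the parts.
Combined value = 3 ⊕ 3 ⊕ 0 = 0.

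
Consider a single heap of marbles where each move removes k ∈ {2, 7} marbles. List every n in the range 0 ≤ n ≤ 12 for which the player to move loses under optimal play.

0, 1, 4, 5, 9, 10

Build the Grundy sequence with g(k) = mex{g(k−s) : s ∈ {2, 7}, s ≤ k}:
g(0) = mex{} = 0
g(1) = mex{} = 0
g(2) = mex{0} = 1
g(3) = mex{0} = 1
g(4) = mex{1} = 0
g(5) = mex{1} = 0
g(6) = mex{0} = 1
g(7) = mex{0} = 1
g(8) = mex{0,1} = 2
g(9) = mex{1} = 0
g(10) = mex{1,2} = 0
g(11) = mex{0} = 1
g(12) = mex{0} = 1
The P-positions (g = 0) in 0..12 are 0, 1, 4, 5, 9, 10.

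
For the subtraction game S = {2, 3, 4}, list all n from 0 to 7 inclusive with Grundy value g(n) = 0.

0, 1, 6, 7

Grundy values for subtraction set {2, 3, 4}:
k:     0  1  2  3  4  5  6  7
g(k):  0  0  1  1  2  2  0  0
The P-positions (g = 0) in 0..7 are 0, 1, 6, 7.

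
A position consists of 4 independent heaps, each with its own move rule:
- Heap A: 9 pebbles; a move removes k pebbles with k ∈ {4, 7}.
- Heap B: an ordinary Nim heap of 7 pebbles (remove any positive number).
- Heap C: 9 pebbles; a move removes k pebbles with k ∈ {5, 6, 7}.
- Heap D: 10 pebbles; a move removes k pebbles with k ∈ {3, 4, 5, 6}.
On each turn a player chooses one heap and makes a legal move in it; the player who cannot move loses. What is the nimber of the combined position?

4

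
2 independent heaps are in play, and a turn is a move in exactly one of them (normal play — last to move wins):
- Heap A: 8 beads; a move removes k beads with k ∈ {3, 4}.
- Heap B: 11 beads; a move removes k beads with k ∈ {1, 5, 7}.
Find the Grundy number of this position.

1

Grundy values for heap A (subtraction set {3, 4}):
k:     0  1  2  3  4  5  6  7  8
g(k):  0  0  0  1  1  1  2  0  0
So g(8) = 0.
Build the Grundy sequence for heap B with g(k) = mex{g(k−s) : s ∈ {1, 5, 7}, s ≤ k}:
k:     0  1  2  3  4  5  6  7  8  9 10 11
g(k):  0  1  0  1  0  1  0  1  0  1  0  1
So g(11) = 1.
By the Sprague-Grundy theorem, the Grundy value of a sum of independent games is the XOR of the component values.
Combined value = 0 ⊕ 1 = 1.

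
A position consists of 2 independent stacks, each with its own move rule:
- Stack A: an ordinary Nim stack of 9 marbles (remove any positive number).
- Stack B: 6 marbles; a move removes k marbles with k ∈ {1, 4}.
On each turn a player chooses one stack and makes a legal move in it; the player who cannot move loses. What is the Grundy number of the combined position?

Stack A is a plain Nim stack of size 9, so its Grundy value is 9.
Grundy values for stack B (subtraction set {1, 4}):
k:     0  1  2  3  4  5  6
g(k):  0  1  0  1  2  0  1
So g(6) = 1.
By the Sprague-Grundy theorem, the Grundy value of a sum of independent games is the XOR of the component values.
Combined value = 9 XOR 1 = 8.

8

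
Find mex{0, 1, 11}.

2

The values 0, 1 are all present; 2 is the first non-negative integer missing from the set.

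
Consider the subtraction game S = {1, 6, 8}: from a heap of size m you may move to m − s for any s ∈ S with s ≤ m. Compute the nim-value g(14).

Build the Grundy sequence with g(k) = mex{g(k−s) : s ∈ {1, 6, 8}, s ≤ k}:
g(0) = mex{} = 0
g(1) = mex{0} = 1
g(2) = mex{1} = 0
g(3) = mex{0} = 1
g(4) = mex{1} = 0
g(5) = mex{0} = 1
g(6) = mex{0,1} = 2
g(7) = mex{1,2} = 0
g(8) = mex{0} = 1
g(9) = mex{1} = 0
g(10) = mex{0} = 1
g(11) = mex{1} = 0
g(12) = mex{0,2} = 1
g(13) = mex{0,1} = 2
g(14) = mex{1,2} = 0
So g(14) = 0.

0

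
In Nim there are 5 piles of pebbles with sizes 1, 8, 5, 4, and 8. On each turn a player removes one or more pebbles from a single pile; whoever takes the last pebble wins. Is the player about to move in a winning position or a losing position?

Bitwise XOR of the heap sizes:
  0001  (1)
  1000  (8)
  0101  (5)
  0100  (4)
  1000  (8)
  ----
  0000  (0)
The nim-sum is 0, so this is a P-position: the player to move is in a losing position under optimal play.

Losing position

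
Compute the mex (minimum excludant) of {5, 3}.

0 is not in the set, so the mex is 0.

0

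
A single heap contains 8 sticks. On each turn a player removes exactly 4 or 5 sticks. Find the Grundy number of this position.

Grundy values for subtraction set {4, 5}:
k:     0  1  2  3  4  5  6  7  8
g(k):  0  0  0  0  1  1  1  1  2
So g(8) = 2.

2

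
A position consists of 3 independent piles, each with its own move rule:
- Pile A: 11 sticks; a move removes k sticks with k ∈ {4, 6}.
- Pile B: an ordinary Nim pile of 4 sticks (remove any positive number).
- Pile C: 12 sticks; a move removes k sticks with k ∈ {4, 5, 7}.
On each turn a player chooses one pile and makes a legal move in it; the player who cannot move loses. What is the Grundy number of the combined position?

4

Build the Grundy sequence for pile A with g(k) = mex{g(k−s) : s ∈ {4, 6}, s ≤ k}:
g(0) = mex{} = 0
g(1) = mex{} = 0
g(2) = mex{} = 0
g(3) = mex{} = 0
g(4) = mex{0} = 1
g(5) = mex{0} = 1
g(6) = mex{0} = 1
g(7) = mex{0} = 1
g(8) = mex{0,1} = 2
g(9) = mex{0,1} = 2
g(10) = mex{1} = 0
g(11) = mex{1} = 0
So g(11) = 0.
Pile B is a plain Nim pile of size 4, so its Grundy value is 4.
Build the Grundy sequence for pile C with g(k) = mex{g(k−s) : s ∈ {4, 5, 7}, s ≤ k}:
k:     0  1  2  3  4  5  6  7  8  9 10 11 12
g(k):  0  0  0  0  1  1  1  1  2  2  2  0  0
So g(12) = 0.
By the Sprague-Grundy theorem, the Grundy value of a sum of independent games is the XOR of the component values.
Combined value = 0 XOR 4 XOR 0 = 4.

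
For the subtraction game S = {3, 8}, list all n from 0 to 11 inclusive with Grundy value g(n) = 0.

0, 1, 2, 6, 7, 11

Build the Grundy sequence with g(k) = mex{g(k−s) : s ∈ {3, 8}, s ≤ k}:
k:     0  1  2  3  4  5  6  7  8  9 10 11
g(k):  0  0  0  1  1  1  0  0  2  1  1  0
The P-positions (g = 0) in 0..11 are 0, 1, 2, 6, 7, 11.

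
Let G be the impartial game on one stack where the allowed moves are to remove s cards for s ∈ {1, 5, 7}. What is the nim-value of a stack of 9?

1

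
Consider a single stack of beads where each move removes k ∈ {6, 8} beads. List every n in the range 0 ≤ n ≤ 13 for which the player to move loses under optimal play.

Grundy values for subtraction set {6, 8}:
k:     0  1  2  3  4  5  6  7  8  9 10 11 12 13
g(k):  0  0  0  0  0  0  1  1  1  1  1  1  2  2
The P-positions (g = 0) in 0..13 are 0, 1, 2, 3, 4, 5.

0, 1, 2, 3, 4, 5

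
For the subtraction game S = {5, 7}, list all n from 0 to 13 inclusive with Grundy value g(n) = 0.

0, 1, 2, 3, 4, 12, 13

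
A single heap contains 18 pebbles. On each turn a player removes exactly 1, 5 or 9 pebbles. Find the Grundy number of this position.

0

Grundy values for subtraction set {1, 5, 9}:
k:     0  1  2  3  4  5  6  7  8  9 10 11 12 13 14 15 16 17 18
g(k):  0  1  0  1  0  1  0  1  0  1  0  1  0  1  0  1  0  1  0
So g(18) = 0.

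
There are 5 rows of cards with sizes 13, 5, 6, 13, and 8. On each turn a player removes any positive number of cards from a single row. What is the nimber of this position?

Write each in binary and XOR column by column:
  1101  (13)
  0101  (5)
  0110  (6)
  1101  (13)
  1000  (8)
  ----
  1011  (11)

11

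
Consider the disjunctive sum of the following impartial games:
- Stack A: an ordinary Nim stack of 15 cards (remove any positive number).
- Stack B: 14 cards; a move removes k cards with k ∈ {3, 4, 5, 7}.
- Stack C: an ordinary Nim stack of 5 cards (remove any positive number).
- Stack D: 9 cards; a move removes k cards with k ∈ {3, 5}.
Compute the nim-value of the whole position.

Stack A is a plain Nim stack of size 15, so its Grundy value is 15.
For stack B, compute g(0), g(1), … with moves {3, 4, 5, 7}:
k:     0  1  2  3  4  5  6  7  8  9 10 11 12 13 14
g(k):  0  0  0  1  1  1  2  2  2  3  0  0  0  1  1
So g(14) = 1.
Stack C is a plain Nim stack of size 5, so its Grundy value is 5.
For stack D, compute g(0), g(1), … with moves {3, 5}:
k:     0  1  2  3  4  5  6  7  8  9
g(k):  0  0  0  1  1  1  2  2  0  0
So g(9) = 0.
The value of a disjunctive sum is the nim-sum of the parts.
Combined value = 15 XOR 1 XOR 5 XOR 0 = 11.

11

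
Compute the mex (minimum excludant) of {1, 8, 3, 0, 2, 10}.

The values 0, 1, 2, 3 are all present; 4 is the first non-negative integer missing from the set.

4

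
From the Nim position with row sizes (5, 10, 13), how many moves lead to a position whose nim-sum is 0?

1

Nim-sum: 5 XOR 10 XOR 13 = 2.
The overall nim-sum is X = 2. A row of size p has a winning move iff p XOR X < p (reduce it to p XOR X).
  5: 5 XOR 2 = 7 ≥ 5 — no move.
  10: 10 XOR 2 = 8 < 10 — winning move (to 8).
  13: 13 XOR 2 = 15 ≥ 13 — no move.
That gives 1 winning move.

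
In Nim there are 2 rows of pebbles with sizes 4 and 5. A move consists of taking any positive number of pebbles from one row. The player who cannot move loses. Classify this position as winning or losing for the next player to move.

Winning position

Write each in binary and XOR column by column:
  100  (4)
  101  (5)
  ---
  001  (1)
The nim-sum is 1 ≠ 0, so this is an N-position: the player to move can win.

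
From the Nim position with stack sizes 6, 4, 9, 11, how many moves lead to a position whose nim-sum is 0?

0

Nim-sum: 6 ^ 4 ^ 9 ^ 11 = 0.
The nim-sum is already 0, so every move leaves a nonzero nim-sum — there are no winning moves.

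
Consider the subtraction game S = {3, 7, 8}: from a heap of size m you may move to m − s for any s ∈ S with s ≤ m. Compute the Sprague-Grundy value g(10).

Build the Grundy sequence with g(k) = mex{g(k−s) : s ∈ {3, 7, 8}, s ≤ k}:
k:     0  1  2  3  4  5  6  7  8  9 10
g(k):  0  0  0  1  1  1  0  2  2  1  3
So g(10) = 3.

3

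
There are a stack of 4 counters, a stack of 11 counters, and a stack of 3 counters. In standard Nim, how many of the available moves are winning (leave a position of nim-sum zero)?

Compute the nim-sum pairwise:
4 ⊕ 11 = 15
15 ⊕ 3 = 12
The overall nim-sum is X = 12. A stack of size p has a winning move iff p XOR X < p (reduce it to p XOR X).
  4: 4 XOR 12 = 8 ≥ 4 — no move.
  11: 11 XOR 12 = 7 < 11 — winning move (to 7).
  3: 3 XOR 12 = 15 ≥ 3 — no move.
That gives 1 winning move.

1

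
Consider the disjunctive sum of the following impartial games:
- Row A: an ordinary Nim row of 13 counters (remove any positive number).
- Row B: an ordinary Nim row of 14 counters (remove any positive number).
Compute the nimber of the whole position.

3

Row A is a plain Nim row of size 13, so its Grundy value is 13.
Row B is a plain Nim row of size 14, so its Grundy value is 14.
By the Sprague-Grundy theorem, the Grundy value of a sum of independent games is the XOR of the component values.
Combined value = 13 ⊕ 14 = 3.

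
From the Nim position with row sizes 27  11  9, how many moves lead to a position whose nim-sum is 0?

1

Write each in binary and XOR column by column:
  11011  (27)
  01011  (11)
  01001  (9)
  -----
  11001  (25)
The overall nim-sum is X = 25. A row of size p has a winning move iff p XOR X < p (reduce it to p XOR X).
  27: 27 XOR 25 = 2 < 27 — winning move (to 2).
  11: 11 XOR 25 = 18 ≥ 11 — no move.
  9: 9 XOR 25 = 16 ≥ 9 — no move.
That gives 1 winning move.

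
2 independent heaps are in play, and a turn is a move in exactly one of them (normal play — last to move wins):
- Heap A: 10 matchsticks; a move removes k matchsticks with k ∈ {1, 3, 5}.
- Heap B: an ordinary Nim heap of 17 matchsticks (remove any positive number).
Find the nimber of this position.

Grundy values for heap A (subtraction set {1, 3, 5}):
g(0) = mex{} = 0
g(1) = mex{0} = 1
g(2) = mex{1} = 0
g(3) = mex{0} = 1
g(4) = mex{1} = 0
g(5) = mex{0} = 1
g(6) = mex{1} = 0
g(7) = mex{0} = 1
g(8) = mex{1} = 0
g(9) = mex{0} = 1
g(10) = mex{1} = 0
So g(10) = 0.
Heap B is a plain Nim heap of size 17, so its Grundy value is 17.
By the Sprague-Grundy theorem, the Grundy value of a sum of independent games is the XOR of the component values.
Combined value = 0 XOR 17 = 17.

17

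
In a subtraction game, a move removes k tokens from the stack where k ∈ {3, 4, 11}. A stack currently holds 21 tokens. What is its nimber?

Grundy values for subtraction set {3, 4, 11}:
k:     0  1  2  3  4  5  6  7  8  9 10 11 12 13 14 15 16 17 18 19 20 21
g(k):  0  0  0  1  1  1  2  0  0  0  1  1  1  2  0  0  0  1  1  1  2  0
So g(21) = 0.

0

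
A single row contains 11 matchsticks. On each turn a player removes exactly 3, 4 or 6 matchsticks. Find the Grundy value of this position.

0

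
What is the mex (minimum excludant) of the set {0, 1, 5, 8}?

2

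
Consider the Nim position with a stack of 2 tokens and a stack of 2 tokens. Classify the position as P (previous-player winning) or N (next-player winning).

P-position

Nim-sum: 2 XOR 2 = 0.
The nim-sum is 0, so this is a P-position: the player to move is in a losing position under optimal play.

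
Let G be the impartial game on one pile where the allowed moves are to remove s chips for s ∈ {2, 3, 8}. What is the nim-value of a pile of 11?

0

Grundy values for subtraction set {2, 3, 8}:
k:     0  1  2  3  4  5  6  7  8  9 10 11
g(k):  0  0  1  1  2  0  0  1  1  2  0  0
So g(11) = 0.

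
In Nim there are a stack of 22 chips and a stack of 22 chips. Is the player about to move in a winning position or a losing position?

Losing position

In binary:
  10110  (22)
  10110  (22)
  -----
  00000  (0)
The nim-sum is 0, so this is a P-position: the player to move is in a losing position under optimal play.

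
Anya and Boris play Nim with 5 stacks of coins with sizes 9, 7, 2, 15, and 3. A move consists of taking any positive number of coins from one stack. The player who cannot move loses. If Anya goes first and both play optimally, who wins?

Boris wins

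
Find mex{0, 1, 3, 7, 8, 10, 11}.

The values 0, 1 are all present; 2 is the first non-negative integer missing from the set.

2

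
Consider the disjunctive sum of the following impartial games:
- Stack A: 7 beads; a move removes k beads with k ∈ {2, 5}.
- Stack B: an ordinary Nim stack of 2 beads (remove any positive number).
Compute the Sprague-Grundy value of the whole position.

2

Build the Grundy sequence for stack A with g(k) = mex{g(k−s) : s ∈ {2, 5}, s ≤ k}:
g(0) = mex{} = 0
g(1) = mex{} = 0
g(2) = mex{0} = 1
g(3) = mex{0} = 1
g(4) = mex{1} = 0
g(5) = mex{0,1} = 2
g(6) = mex{0} = 1
g(7) = mex{1,2} = 0
So g(7) = 0.
Stack B is a plain Nim stack of size 2, so its Grundy value is 2.
By the Sprague-Grundy theorem, the Grundy value of a sum of independent games is the XOR of the component values.
Combined value = 0 XOR 2 = 2.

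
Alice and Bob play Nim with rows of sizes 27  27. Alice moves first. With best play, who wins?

Bitwise XOR of the heap sizes:
  11011  (27)
  11011  (27)
  -----
  00000  (0)
The nim-sum is 0, so this is a P-position: the player to move is in a losing position under optimal play; Alice is about to move from it and so loses — Bob wins.

Bob wins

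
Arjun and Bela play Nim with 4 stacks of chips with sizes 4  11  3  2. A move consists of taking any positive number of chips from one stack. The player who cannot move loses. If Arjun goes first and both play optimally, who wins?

Nim-sum: 4 XOR 11 XOR 3 XOR 2 = 14.
The nim-sum is 14 ≠ 0, so this is an N-position: the player to move can win; Arjun has a winning move.

Arjun wins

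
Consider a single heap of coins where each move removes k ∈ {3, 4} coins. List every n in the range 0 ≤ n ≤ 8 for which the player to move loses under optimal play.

Build the Grundy sequence with g(k) = mex{g(k−s) : s ∈ {3, 4}, s ≤ k}:
g(0) = mex{} = 0
g(1) = mex{} = 0
g(2) = mex{} = 0
g(3) = mex{0} = 1
g(4) = mex{0} = 1
g(5) = mex{0} = 1
g(6) = mex{0,1} = 2
g(7) = mex{1} = 0
g(8) = mex{1} = 0
The P-positions (g = 0) in 0..8 are 0, 1, 2, 7, 8.

0, 1, 2, 7, 8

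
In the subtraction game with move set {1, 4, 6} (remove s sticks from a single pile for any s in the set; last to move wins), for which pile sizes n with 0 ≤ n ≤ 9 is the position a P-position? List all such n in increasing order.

Compute g(0), g(1), … for moves {1, 4, 6}:
k:     0  1  2  3  4  5  6  7  8  9
g(k):  0  1  0  1  2  0  1  0  1  2
The P-positions (g = 0) in 0..9 are 0, 2, 5, 7.

0, 2, 5, 7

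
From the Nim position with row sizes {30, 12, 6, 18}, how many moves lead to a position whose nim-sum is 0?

Nim-sum: 30 ^ 12 ^ 6 ^ 18 = 6.
The overall nim-sum is X = 6. A row of size p has a winning move iff p XOR X < p (reduce it to p XOR X).
  30: 30 XOR 6 = 24 < 30 — winning move (to 24).
  12: 12 XOR 6 = 10 < 12 — winning move (to 10).
  6: 6 XOR 6 = 0 < 6 — winning move (to 0).
  18: 18 XOR 6 = 20 ≥ 18 — no move.
That gives 3 winning moves.

3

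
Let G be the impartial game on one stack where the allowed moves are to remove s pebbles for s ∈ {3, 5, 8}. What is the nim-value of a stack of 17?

Build the Grundy sequence with g(k) = mex{g(k−s) : s ∈ {3, 5, 8}, s ≤ k}:
k:     0  1  2  3  4  5  6  7  8  9 10 11 12 13 14 15 16 17
g(k):  0  0  0  1  1  1  2  2  2  3  3  0  0  0  1  1  1  2
So g(17) = 2.

2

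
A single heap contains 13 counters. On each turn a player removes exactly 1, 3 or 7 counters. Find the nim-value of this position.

1

Grundy values for subtraction set {1, 3, 7}:
k:     0  1  2  3  4  5  6  7  8  9 10 11 12 13
g(k):  0  1  0  1  0  1  0  1  0  1  0  1  0  1
So g(13) = 1.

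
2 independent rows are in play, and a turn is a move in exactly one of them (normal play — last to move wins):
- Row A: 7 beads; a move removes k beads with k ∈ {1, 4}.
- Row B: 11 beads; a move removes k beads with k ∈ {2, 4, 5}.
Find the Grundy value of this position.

2

Grundy values for row A (subtraction set {1, 4}):
k:     0  1  2  3  4  5  6  7
g(k):  0  1  0  1  2  0  1  0
So g(7) = 0.
For row B, compute g(0), g(1), … with moves {2, 4, 5}:
k:     0  1  2  3  4  5  6  7  8  9 10 11
g(k):  0  0  1  1  2  2  3  0  0  1  1  2
So g(11) = 2.
By the Sprague-Grundy theorem, the Grundy value of a sum of independent games is the XOR of the component values.
Combined value = 0 ⊕ 2 = 2.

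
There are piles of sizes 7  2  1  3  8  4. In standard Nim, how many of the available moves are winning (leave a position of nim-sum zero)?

In binary:
  0111  (7)
  0010  (2)
  0001  (1)
  0011  (3)
  1000  (8)
  0100  (4)
  ----
  1011  (11)
The overall nim-sum is X = 11. A pile of size p has a winning move iff p XOR X < p (reduce it to p XOR X).
  7: 7 XOR 11 = 12 ≥ 7 — no move.
  2: 2 XOR 11 = 9 ≥ 2 — no move.
  1: 1 XOR 11 = 10 ≥ 1 — no move.
  3: 3 XOR 11 = 8 ≥ 3 — no move.
  8: 8 XOR 11 = 3 < 8 — winning move (to 3).
  4: 4 XOR 11 = 15 ≥ 4 — no move.
That gives 1 winning move.

1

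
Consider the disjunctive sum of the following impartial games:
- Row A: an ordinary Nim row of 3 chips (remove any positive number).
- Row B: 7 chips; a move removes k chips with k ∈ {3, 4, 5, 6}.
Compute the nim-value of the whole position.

1

Row A is a plain Nim row of size 3, so its Grundy value is 3.
Grundy values for row B (subtraction set {3, 4, 5, 6}):
k:     0  1  2  3  4  5  6  7
g(k):  0  0  0  1  1  1  2  2
So g(7) = 2.
By the Sprague-Grundy theorem, the Grundy value of a sum of independent games is the XOR of the component values.
Combined value = 3 ⊕ 2 = 1.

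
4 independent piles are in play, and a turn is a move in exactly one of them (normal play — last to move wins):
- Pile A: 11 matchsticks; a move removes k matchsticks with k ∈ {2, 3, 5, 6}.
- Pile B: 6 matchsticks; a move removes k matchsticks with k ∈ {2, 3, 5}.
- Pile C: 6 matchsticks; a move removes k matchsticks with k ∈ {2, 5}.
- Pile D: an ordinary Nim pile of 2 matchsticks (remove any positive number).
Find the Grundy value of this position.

1

For pile A, compute g(0), g(1), … with moves {2, 3, 5, 6}:
g(0) = mex{} = 0
g(1) = mex{} = 0
g(2) = mex{0} = 1
g(3) = mex{0} = 1
g(4) = mex{0,1} = 2
g(5) = mex{0,1} = 2
g(6) = mex{0,1,2} = 3
g(7) = mex{0,1,2} = 3
g(8) = mex{1,2,3} = 0
g(9) = mex{1,2,3} = 0
g(10) = mex{0,2,3} = 1
g(11) = mex{0,2,3} = 1
So g(11) = 1.
For pile B, compute g(0), g(1), … with moves {2, 3, 5}:
k:     0  1  2  3  4  5  6
g(k):  0  0  1  1  2  2  3
So g(6) = 3.
Grundy values for pile C (subtraction set {2, 5}):
g(0) = mex{} = 0
g(1) = mex{} = 0
g(2) = mex{0} = 1
g(3) = mex{0} = 1
g(4) = mex{1} = 0
g(5) = mex{0,1} = 2
g(6) = mex{0} = 1
So g(6) = 1.
Pile D is a plain Nim pile of size 2, so its Grundy value is 2.
The value of a disjunctive sum is the nim-sum of the parts.
Combined value = 1 ⊕ 3 ⊕ 1 ⊕ 2 = 1.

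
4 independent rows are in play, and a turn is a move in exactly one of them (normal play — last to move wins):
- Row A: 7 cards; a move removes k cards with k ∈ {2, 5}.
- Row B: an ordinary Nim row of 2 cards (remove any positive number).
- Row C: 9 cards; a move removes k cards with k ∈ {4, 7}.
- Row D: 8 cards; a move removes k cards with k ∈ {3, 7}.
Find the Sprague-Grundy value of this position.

Grundy values for row A (subtraction set {2, 5}):
k:     0  1  2  3  4  5  6  7
g(k):  0  0  1  1  0  2  1  0
So g(7) = 0.
Row B is a plain Nim row of size 2, so its Grundy value is 2.
Grundy values for row C (subtraction set {4, 7}):
k:     0  1  2  3  4  5  6  7  8  9
g(k):  0  0  0  0  1  1  1  1  2  2
So g(9) = 2.
Build the Grundy sequence for row D with g(k) = mex{g(k−s) : s ∈ {3, 7}, s ≤ k}:
k:     0  1  2  3  4  5  6  7  8
g(k):  0  0  0  1  1  1  0  2  2
So g(8) = 2.
The value of a disjunctive sum is the nim-sum of the parts.
Combined value = 0 XOR 2 XOR 2 XOR 2 = 2.

2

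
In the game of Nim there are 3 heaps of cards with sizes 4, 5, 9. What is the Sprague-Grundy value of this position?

Nim-sum: 4 ⊕ 5 ⊕ 9 = 8.

8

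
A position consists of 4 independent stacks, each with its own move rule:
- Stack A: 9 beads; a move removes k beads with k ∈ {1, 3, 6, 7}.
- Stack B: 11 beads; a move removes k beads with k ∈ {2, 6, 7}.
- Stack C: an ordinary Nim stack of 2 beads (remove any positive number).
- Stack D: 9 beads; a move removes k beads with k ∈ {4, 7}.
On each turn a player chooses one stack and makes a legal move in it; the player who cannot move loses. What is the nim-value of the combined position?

For stack A, compute g(0), g(1), … with moves {1, 3, 6, 7}:
g(0) = mex{} = 0
g(1) = mex{0} = 1
g(2) = mex{1} = 0
g(3) = mex{0} = 1
g(4) = mex{1} = 0
g(5) = mex{0} = 1
g(6) = mex{0,1} = 2
g(7) = mex{0,1,2} = 3
g(8) = mex{0,1,3} = 2
g(9) = mex{0,1,2} = 3
So g(9) = 3.
Grundy values for stack B (subtraction set {2, 6, 7}):
g(0) = mex{} = 0
g(1) = mex{} = 0
g(2) = mex{0} = 1
g(3) = mex{0} = 1
g(4) = mex{1} = 0
g(5) = mex{1} = 0
g(6) = mex{0} = 1
g(7) = mex{0} = 1
g(8) = mex{0,1} = 2
g(9) = mex{1} = 0
g(10) = mex{0,1,2} = 3
g(11) = mex{0} = 1
So g(11) = 1.
Stack C is a plain Nim stack of size 2, so its Grundy value is 2.
For stack D, compute g(0), g(1), … with moves {4, 7}:
g(0) = mex{} = 0
g(1) = mex{} = 0
g(2) = mex{} = 0
g(3) = mex{} = 0
g(4) = mex{0} = 1
g(5) = mex{0} = 1
g(6) = mex{0} = 1
g(7) = mex{0} = 1
g(8) = mex{0,1} = 2
g(9) = mex{0,1} = 2
So g(9) = 2.
By the Sprague-Grundy theorem, the Grundy value of a sum of independent games is the XOR of the component values.
Combined value = 3 ⊕ 1 ⊕ 2 ⊕ 2 = 2.

2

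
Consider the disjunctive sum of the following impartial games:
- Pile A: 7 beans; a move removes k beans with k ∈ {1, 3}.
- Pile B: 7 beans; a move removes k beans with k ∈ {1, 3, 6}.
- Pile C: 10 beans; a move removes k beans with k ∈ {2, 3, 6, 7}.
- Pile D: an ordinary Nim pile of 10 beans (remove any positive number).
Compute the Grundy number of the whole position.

Grundy values for pile A (subtraction set {1, 3}):
g(0) = mex{} = 0
g(1) = mex{0} = 1
g(2) = mex{1} = 0
g(3) = mex{0} = 1
g(4) = mex{1} = 0
g(5) = mex{0} = 1
g(6) = mex{1} = 0
g(7) = mex{0} = 1
So g(7) = 1.
For pile B, compute g(0), g(1), … with moves {1, 3, 6}:
k:     0  1  2  3  4  5  6  7
g(k):  0  1  0  1  0  1  2  3
So g(7) = 3.
Grundy values for pile C (subtraction set {2, 3, 6, 7}):
g(0) = mex{} = 0
g(1) = mex{} = 0
g(2) = mex{0} = 1
g(3) = mex{0} = 1
g(4) = mex{0,1} = 2
g(5) = mex{1} = 0
g(6) = mex{0,1,2} = 3
g(7) = mex{0,2} = 1
g(8) = mex{0,1,3} = 2
g(9) = mex{1,3} = 0
g(10) = mex{1,2} = 0
So g(10) = 0.
Pile D is a plain Nim pile of size 10, so its Grundy value is 10.
By the Sprague-Grundy theorem, the Grundy value of a sum of independent games is the XOR of the component values.
Combined value = 1 XOR 3 XOR 0 XOR 10 = 8.

8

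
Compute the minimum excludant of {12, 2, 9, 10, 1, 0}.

3

The values 0, 1, 2 are all present; 3 is the first non-negative integer missing from the set.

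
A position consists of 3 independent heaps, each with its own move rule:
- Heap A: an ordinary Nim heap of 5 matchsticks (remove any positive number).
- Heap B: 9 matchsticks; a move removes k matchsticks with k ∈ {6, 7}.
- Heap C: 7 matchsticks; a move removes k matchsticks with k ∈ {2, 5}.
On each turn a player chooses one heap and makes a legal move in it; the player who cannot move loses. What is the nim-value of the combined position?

Heap A is a plain Nim heap of size 5, so its Grundy value is 5.
Grundy values for heap B (subtraction set {6, 7}):
k:     0  1  2  3  4  5  6  7  8  9
g(k):  0  0  0  0  0  0  1  1  1  1
So g(9) = 1.
Build the Grundy sequence for heap C with g(k) = mex{g(k−s) : s ∈ {2, 5}, s ≤ k}:
k:     0  1  2  3  4  5  6  7
g(k):  0  0  1  1  0  2  1  0
So g(7) = 0.
By the Sprague-Grundy theorem, the Grundy value of a sum of independent games is the XOR of the component values.
Combined value = 5 ⊕ 1 ⊕ 0 = 4.

4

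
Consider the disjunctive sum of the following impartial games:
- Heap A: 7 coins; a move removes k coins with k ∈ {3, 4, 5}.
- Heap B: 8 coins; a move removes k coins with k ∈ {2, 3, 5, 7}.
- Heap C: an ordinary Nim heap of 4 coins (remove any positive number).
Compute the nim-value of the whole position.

2

Grundy values for heap A (subtraction set {3, 4, 5}):
g(0) = mex{} = 0
g(1) = mex{} = 0
g(2) = mex{} = 0
g(3) = mex{0} = 1
g(4) = mex{0} = 1
g(5) = mex{0} = 1
g(6) = mex{0,1} = 2
g(7) = mex{0,1} = 2
So g(7) = 2.
Grundy values for heap B (subtraction set {2, 3, 5, 7}):
g(0) = mex{} = 0
g(1) = mex{} = 0
g(2) = mex{0} = 1
g(3) = mex{0} = 1
g(4) = mex{0,1} = 2
g(5) = mex{0,1} = 2
g(6) = mex{0,1,2} = 3
g(7) = mex{0,1,2} = 3
g(8) = mex{0,1,2,3} = 4
So g(8) = 4.
Heap C is a plain Nim heap of size 4, so its Grundy value is 4.
By the Sprague-Grundy theorem, the Grundy value of a sum of independent games is the XOR of the component values.
Combined value = 2 ⊕ 4 ⊕ 4 = 2.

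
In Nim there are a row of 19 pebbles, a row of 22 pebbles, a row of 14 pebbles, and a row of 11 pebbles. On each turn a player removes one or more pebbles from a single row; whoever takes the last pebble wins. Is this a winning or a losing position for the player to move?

Losing position

Write each in binary and XOR column by column:
  10011  (19)
  10110  (22)
  01110  (14)
  01011  (11)
  -----
  00000  (0)
The nim-sum is 0, so this is a P-position: the player to move is in a losing position under optimal play.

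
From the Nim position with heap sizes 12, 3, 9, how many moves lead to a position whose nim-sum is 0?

Compute the nim-sum pairwise:
12 XOR 3 = 15
15 XOR 9 = 6
The overall nim-sum is X = 6. A heap of size p has a winning move iff p XOR X < p (reduce it to p XOR X).
  12: 12 XOR 6 = 10 < 12 — winning move (to 10).
  3: 3 XOR 6 = 5 ≥ 3 — no move.
  9: 9 XOR 6 = 15 ≥ 9 — no move.
That gives 1 winning move.

1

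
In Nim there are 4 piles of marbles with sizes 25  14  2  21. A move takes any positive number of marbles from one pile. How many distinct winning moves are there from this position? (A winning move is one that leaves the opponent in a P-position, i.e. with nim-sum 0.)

0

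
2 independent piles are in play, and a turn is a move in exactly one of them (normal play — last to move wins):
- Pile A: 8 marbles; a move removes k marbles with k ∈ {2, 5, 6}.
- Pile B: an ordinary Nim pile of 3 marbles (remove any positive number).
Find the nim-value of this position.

Grundy values for pile A (subtraction set {2, 5, 6}):
g(0) = mex{} = 0
g(1) = mex{} = 0
g(2) = mex{0} = 1
g(3) = mex{0} = 1
g(4) = mex{1} = 0
g(5) = mex{0,1} = 2
g(6) = mex{0} = 1
g(7) = mex{0,1,2} = 3
g(8) = mex{1} = 0
So g(8) = 0.
Pile B is a plain Nim pile of size 3, so its Grundy value is 3.
By the Sprague-Grundy theorem, the Grundy value of a sum of independent games is the XOR of the component values.
Combined value = 0 XOR 3 = 3.

3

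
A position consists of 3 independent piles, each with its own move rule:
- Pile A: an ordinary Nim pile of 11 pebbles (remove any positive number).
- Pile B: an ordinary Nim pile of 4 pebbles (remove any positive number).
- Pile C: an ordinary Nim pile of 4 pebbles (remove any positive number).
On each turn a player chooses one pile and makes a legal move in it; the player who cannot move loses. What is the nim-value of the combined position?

11

Pile A is a plain Nim pile of size 11, so its Grundy value is 11.
Pile B is a plain Nim pile of size 4, so its Grundy value is 4.
Pile C is a plain Nim pile of size 4, so its Grundy value is 4.
The value of a disjunctive sum is the nim-sum of the parts.
Combined value = 11 ⊕ 4 ⊕ 4 = 11.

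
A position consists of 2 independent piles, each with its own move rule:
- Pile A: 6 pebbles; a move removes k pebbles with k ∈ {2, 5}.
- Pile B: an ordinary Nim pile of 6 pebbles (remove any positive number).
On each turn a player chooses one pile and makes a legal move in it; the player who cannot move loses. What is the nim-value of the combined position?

7

Build the Grundy sequence for pile A with g(k) = mex{g(k−s) : s ∈ {2, 5}, s ≤ k}:
g(0) = mex{} = 0
g(1) = mex{} = 0
g(2) = mex{0} = 1
g(3) = mex{0} = 1
g(4) = mex{1} = 0
g(5) = mex{0,1} = 2
g(6) = mex{0} = 1
So g(6) = 1.
Pile B is a plain Nim pile of size 6, so its Grundy value is 6.
The value of a disjunctive sum is the nim-sum of the parts.
Combined value = 1 XOR 6 = 7.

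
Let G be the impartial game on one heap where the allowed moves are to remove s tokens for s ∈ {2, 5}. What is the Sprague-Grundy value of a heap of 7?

0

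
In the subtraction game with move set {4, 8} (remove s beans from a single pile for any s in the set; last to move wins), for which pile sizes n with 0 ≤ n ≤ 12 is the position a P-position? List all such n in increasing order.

Build the Grundy sequence with g(k) = mex{g(k−s) : s ∈ {4, 8}, s ≤ k}:
k:     0  1  2  3  4  5  6  7  8  9 10 11 12
g(k):  0  0  0  0  1  1  1  1  2  2  2  2  0
The P-positions (g = 0) in 0..12 are 0, 1, 2, 3, 12.

0, 1, 2, 3, 12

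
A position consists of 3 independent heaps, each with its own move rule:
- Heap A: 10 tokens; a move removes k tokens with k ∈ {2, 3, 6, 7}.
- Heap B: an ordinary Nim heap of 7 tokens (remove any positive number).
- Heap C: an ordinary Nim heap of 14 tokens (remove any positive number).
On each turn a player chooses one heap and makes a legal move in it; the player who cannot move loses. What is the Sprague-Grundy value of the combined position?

For heap A, compute g(0), g(1), … with moves {2, 3, 6, 7}:
g(0) = mex{} = 0
g(1) = mex{} = 0
g(2) = mex{0} = 1
g(3) = mex{0} = 1
g(4) = mex{0,1} = 2
g(5) = mex{1} = 0
g(6) = mex{0,1,2} = 3
g(7) = mex{0,2} = 1
g(8) = mex{0,1,3} = 2
g(9) = mex{1,3} = 0
g(10) = mex{1,2} = 0
So g(10) = 0.
Heap B is a plain Nim heap of size 7, so its Grundy value is 7.
Heap C is a plain Nim heap of size 14, so its Grundy value is 14.
The value of a disjunctive sum is the nim-sum of the parts.
Combined value = 0 XOR 7 XOR 14 = 9.

9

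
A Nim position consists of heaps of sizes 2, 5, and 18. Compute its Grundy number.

21

Bitwise XOR of the heap sizes:
  00010  (2)
  00101  (5)
  10010  (18)
  -----
  10101  (21)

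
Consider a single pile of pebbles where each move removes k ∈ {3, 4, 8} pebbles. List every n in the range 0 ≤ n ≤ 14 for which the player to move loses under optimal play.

0, 1, 2, 7, 12, 13, 14

Compute g(0), g(1), … for moves {3, 4, 8}:
g(0) = mex{} = 0
g(1) = mex{} = 0
g(2) = mex{} = 0
g(3) = mex{0} = 1
g(4) = mex{0} = 1
g(5) = mex{0} = 1
g(6) = mex{0,1} = 2
g(7) = mex{1} = 0
g(8) = mex{0,1} = 2
g(9) = mex{0,1,2} = 3
g(10) = mex{0,2} = 1
g(11) = mex{0,1,2} = 3
g(12) = mex{1,2,3} = 0
g(13) = mex{1,3} = 0
g(14) = mex{1,2,3} = 0
The P-positions (g = 0) in 0..14 are 0, 1, 2, 7, 12, 13, 14.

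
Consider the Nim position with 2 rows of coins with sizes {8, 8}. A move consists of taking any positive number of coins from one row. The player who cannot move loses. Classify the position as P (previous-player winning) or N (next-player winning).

P-position

Compute the nim-sum pairwise:
8 ^ 8 = 0
The nim-sum is 0, so this is a P-position: the player to move is in a losing position under optimal play.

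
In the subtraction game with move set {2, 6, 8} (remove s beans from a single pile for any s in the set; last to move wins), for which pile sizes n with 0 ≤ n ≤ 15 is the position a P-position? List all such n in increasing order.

0, 1, 4, 5, 14, 15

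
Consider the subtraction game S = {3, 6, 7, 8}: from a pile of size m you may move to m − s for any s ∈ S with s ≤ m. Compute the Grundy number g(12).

Build the Grundy sequence with g(k) = mex{g(k−s) : s ∈ {3, 6, 7, 8}, s ≤ k}:
k:     0  1  2  3  4  5  6  7  8  9 10 11 12
g(k):  0  0  0  1  1  1  2  2  2  3  3  0  0
So g(12) = 0.

0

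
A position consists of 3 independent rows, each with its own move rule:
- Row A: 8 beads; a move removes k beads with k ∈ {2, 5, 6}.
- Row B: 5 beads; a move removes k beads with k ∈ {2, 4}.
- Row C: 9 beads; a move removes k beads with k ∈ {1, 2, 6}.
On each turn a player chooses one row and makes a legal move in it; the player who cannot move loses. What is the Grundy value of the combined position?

Grundy values for row A (subtraction set {2, 5, 6}):
k:     0  1  2  3  4  5  6  7  8
g(k):  0  0  1  1  0  2  1  3  0
So g(8) = 0.
Build the Grundy sequence for row B with g(k) = mex{g(k−s) : s ∈ {2, 4}, s ≤ k}:
g(0) = mex{} = 0
g(1) = mex{} = 0
g(2) = mex{0} = 1
g(3) = mex{0} = 1
g(4) = mex{0,1} = 2
g(5) = mex{0,1} = 2
So g(5) = 2.
Build the Grundy sequence for row C with g(k) = mex{g(k−s) : s ∈ {1, 2, 6}, s ≤ k}:
k:     0  1  2  3  4  5  6  7  8  9
g(k):  0  1  2  0  1  2  3  0  1  2
So g(9) = 2.
The value of a disjunctive sum is the nim-sum of the parts.
Combined value = 0 XOR 2 XOR 2 = 0.

0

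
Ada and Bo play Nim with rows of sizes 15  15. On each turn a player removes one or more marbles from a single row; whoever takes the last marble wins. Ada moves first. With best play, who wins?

In binary:
  1111  (15)
  1111  (15)
  ----
  0000  (0)
The nim-sum is 0, so this is a P-position: the player to move is in a losing position under optimal play; Ada is about to move from it and so loses — Bo wins.

Bo wins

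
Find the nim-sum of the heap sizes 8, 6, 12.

Compute the nim-sum pairwise:
8 ^ 6 = 14
14 ^ 12 = 2

2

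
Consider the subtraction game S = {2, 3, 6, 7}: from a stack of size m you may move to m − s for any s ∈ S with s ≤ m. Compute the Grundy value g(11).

1

Grundy values for subtraction set {2, 3, 6, 7}:
g(0) = mex{} = 0
g(1) = mex{} = 0
g(2) = mex{0} = 1
g(3) = mex{0} = 1
g(4) = mex{0,1} = 2
g(5) = mex{1} = 0
g(6) = mex{0,1,2} = 3
g(7) = mex{0,2} = 1
g(8) = mex{0,1,3} = 2
g(9) = mex{1,3} = 0
g(10) = mex{1,2} = 0
g(11) = mex{0,2} = 1
So g(11) = 1.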